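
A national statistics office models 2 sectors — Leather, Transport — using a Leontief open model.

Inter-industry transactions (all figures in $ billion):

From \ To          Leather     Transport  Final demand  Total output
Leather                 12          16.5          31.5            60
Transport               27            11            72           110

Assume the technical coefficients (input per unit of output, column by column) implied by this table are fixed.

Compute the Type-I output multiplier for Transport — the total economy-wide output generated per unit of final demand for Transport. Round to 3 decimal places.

Technical coefficients a_ij = z_ij / X_j:
  a_LL = 12/60 = 0.20, a_TL = 27/60 = 0.45
  a_LT = 16.5/110 = 0.15, a_TT = 11/110 = 0.10
I − A =
  [   0.80    -0.15]
  [  -0.45     0.90]
det(I−A) = (0.80)(0.90) − (-0.15)(-0.45) = 0.6525
adj(I−A) = [[0.90, 0.15], [0.45, 0.80]]
(I − A)⁻¹ = adj(I−A) / det(I−A) ≈
  [   1.3793     0.2299]
  [   0.6897     1.2261]
The output multiplier for sector j is the column-j sum of the Leontief inverse (I − A)⁻¹ = adj(I−A) / det(I−A).
Column T of adj(I−A): (0.15, 0.80); det(I−A) = 0.6525.
m_T = (0.15 + 0.80) / 0.6525 = 0.95 / 0.6525 ≈ 1.456.

m_T = 1.456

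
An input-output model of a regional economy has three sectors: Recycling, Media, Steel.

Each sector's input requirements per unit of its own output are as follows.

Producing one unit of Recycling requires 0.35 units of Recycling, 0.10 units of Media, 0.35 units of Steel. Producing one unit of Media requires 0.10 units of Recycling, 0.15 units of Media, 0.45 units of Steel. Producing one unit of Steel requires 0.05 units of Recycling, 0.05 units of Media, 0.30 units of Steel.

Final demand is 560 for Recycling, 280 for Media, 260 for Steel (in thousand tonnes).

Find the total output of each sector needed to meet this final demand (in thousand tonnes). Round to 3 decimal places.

I − A =
  [   0.65    -0.10    -0.05]
  [  -0.10     0.85    -0.05]
  [  -0.35    -0.45     0.70]
Cofactors of I−A, C_ij = (−1)^(i+j)·(minor ij) (rows/columns in the sector order above):
  C_11 = (0.85)(0.70) − (-0.05)(-0.45) = 0.5725
  C_12 = −[(-0.10)(0.70) − (-0.05)(-0.35)] = 0.0875
  C_13 = (-0.10)(-0.45) − (0.85)(-0.35) = 0.3425
  C_21 = −[(-0.10)(0.70) − (-0.05)(-0.45)] = 0.0925
  C_22 = (0.65)(0.70) − (-0.05)(-0.35) = 0.4375
  C_23 = −[(0.65)(-0.45) − (-0.10)(-0.35)] = 0.3275
  C_31 = (-0.10)(-0.05) − (-0.05)(0.85) = 0.0475
  C_32 = −[(0.65)(-0.05) − (-0.05)(-0.10)] = 0.0375
  C_33 = (0.65)(0.85) − (-0.10)(-0.10) = 0.5425
det(I−A) = Σ_j (I−A)_1j·C_1j = (0.65)(0.5725) + (-0.10)(0.0875) + (-0.05)(0.3425) = 0.34625
adj(I−A) = Cᵀ =
  [ 0.5725   0.0925   0.0475]
  [ 0.0875   0.4375   0.0375]
  [ 0.3425   0.3275   0.5425]
(I − A)⁻¹ = adj(I−A) / det(I−A) ≈
  [   1.6534     0.2671     0.1372]
  [   0.2527     1.2635     0.1083]
  [   0.9892     0.9458     1.5668]
x = (I − A)⁻¹ d = adj(I−A)·d / det(I−A), with det(I−A) = 0.34625:
  x_1 = (0.5725·560 + 0.0925·280 + 0.0475·260) / 0.34625 = 358.85 / 0.34625 ≈ 1036.390
  x_2 = (0.0875·560 + 0.4375·280 + 0.0375·260) / 0.34625 = 181.25 / 0.34625 ≈ 523.466
  x_3 = (0.3425·560 + 0.3275·280 + 0.5425·260) / 0.34625 = 424.55 / 0.34625 ≈ 1226.137

x_1 = 1036.390, x_2 = 523.466, x_3 = 1226.137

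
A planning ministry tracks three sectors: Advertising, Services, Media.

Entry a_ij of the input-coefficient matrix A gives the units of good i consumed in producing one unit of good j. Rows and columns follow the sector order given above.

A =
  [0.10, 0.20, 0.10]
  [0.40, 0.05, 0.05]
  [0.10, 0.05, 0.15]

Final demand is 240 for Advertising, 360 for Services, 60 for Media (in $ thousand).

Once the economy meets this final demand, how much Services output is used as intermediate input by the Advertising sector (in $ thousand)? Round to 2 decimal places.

I − A =
  [   0.90    -0.20    -0.10]
  [  -0.40     0.95    -0.05]
  [  -0.10    -0.05     0.85]
Cofactors of I−A, C_ij = (−1)^(i+j)·(minor ij) (rows/columns in the sector order above):
  C_11 = (0.95)(0.85) − (-0.05)(-0.05) = 0.8050
  C_12 = −[(-0.40)(0.85) − (-0.05)(-0.10)] = 0.3450
  C_13 = (-0.40)(-0.05) − (0.95)(-0.10) = 0.1150
  C_21 = −[(-0.20)(0.85) − (-0.10)(-0.05)] = 0.1750
  C_22 = (0.90)(0.85) − (-0.10)(-0.10) = 0.7550
  C_23 = −[(0.90)(-0.05) − (-0.20)(-0.10)] = 0.0650
  C_31 = (-0.20)(-0.05) − (-0.10)(0.95) = 0.1050
  C_32 = −[(0.90)(-0.05) − (-0.10)(-0.40)] = 0.0850
  C_33 = (0.90)(0.95) − (-0.20)(-0.40) = 0.7750
det(I−A) = Σ_j (I−A)_1j·C_1j = (0.90)(0.8050) + (-0.20)(0.3450) + (-0.10)(0.1150) = 0.6440
adj(I−A) = Cᵀ =
  [ 0.8050   0.1750   0.1050]
  [ 0.3450   0.7550   0.0850]
  [ 0.1150   0.0650   0.7750]
(I − A)⁻¹ = adj(I−A) / det(I−A) ≈
  [   1.2500     0.2717     0.1630]
  [   0.5357     1.1724     0.1320]
  [   0.1786     0.1009     1.2034]
First solve x = (I − A)⁻¹ d = adj(I−A)·d / det(I−A); in particular x_A = (0.8050·240 + 0.1750·360 + 0.1050·60) / 0.6440 = 262.50 / 0.6440 ≈ 407.6087.
Intermediate flow from S to A: z_SA = a_SA · x_A = 0.40 × 262.50 / 0.6440 = 105.00 / 0.6440 ≈ 163.04.

z_SA = 163.04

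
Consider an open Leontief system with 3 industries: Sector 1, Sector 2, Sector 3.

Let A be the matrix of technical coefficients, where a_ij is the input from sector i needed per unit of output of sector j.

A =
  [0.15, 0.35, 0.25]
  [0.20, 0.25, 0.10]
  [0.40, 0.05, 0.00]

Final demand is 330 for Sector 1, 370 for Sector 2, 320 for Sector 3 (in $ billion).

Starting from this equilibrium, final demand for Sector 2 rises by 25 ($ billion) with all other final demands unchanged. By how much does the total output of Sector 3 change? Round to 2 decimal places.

Δx_3 = 9.67

I − A =
  [   0.85    -0.35    -0.25]
  [  -0.20     0.75    -0.10]
  [  -0.40    -0.05     1.00]
Cofactors of I−A, C_ij = (−1)^(i+j)·(minor ij) (rows/columns in the sector order above):
  C_11 = (0.75)(1.00) − (-0.10)(-0.05) = 0.7450
  C_12 = −[(-0.20)(1.00) − (-0.10)(-0.40)] = 0.2400
  C_13 = (-0.20)(-0.05) − (0.75)(-0.40) = 0.3100
  C_21 = −[(-0.35)(1.00) − (-0.25)(-0.05)] = 0.3625
  C_22 = (0.85)(1.00) − (-0.25)(-0.40) = 0.7500
  C_23 = −[(0.85)(-0.05) − (-0.35)(-0.40)] = 0.1825
  C_31 = (-0.35)(-0.10) − (-0.25)(0.75) = 0.2225
  C_32 = −[(0.85)(-0.10) − (-0.25)(-0.20)] = 0.1350
  C_33 = (0.85)(0.75) − (-0.35)(-0.20) = 0.5675
det(I−A) = Σ_j (I−A)_1j·C_1j = (0.85)(0.7450) + (-0.35)(0.2400) + (-0.25)(0.3100) = 0.47175
adj(I−A) = Cᵀ =
  [ 0.7450   0.3625   0.2225]
  [ 0.2400   0.7500   0.1350]
  [ 0.3100   0.1825   0.5675]
(I − A)⁻¹ = adj(I−A) / det(I−A) ≈
  [   1.5792     0.7684     0.4716]
  [   0.5087     1.5898     0.2862]
  [   0.6571     0.3869     1.2030]
Δx = (I − A)⁻¹ Δd with Δd having +25 in the Sector 2 component and 0 elsewhere.
So Δx_3 = L_32 · (+25), where L_32 = adj(I−A)_32 / det(I−A) = 0.1825 / 0.47175.
Δx_3 = 0.1825 × (+25) / 0.47175 = 4.5625 / 0.47175 ≈ 9.67.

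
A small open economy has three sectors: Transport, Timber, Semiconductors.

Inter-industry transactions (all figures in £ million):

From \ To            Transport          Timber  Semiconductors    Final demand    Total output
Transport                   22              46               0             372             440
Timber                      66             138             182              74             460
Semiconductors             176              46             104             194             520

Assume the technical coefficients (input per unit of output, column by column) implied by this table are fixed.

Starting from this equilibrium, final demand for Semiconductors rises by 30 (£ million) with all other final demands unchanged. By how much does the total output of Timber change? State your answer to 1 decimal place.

Δx_2 = 21.1

Technical coefficients a_ij = z_ij / X_j:
  a_11 = 22/440 = 0.05, a_21 = 66/440 = 0.15, a_31 = 176/440 = 0.40
  a_12 = 46/460 = 0.10, a_22 = 138/460 = 0.30, a_32 = 46/460 = 0.10
  a_13 = 0/520 = 0.00, a_23 = 182/520 = 0.35, a_33 = 104/520 = 0.20
I − A =
  [   0.95    -0.10     0.00]
  [  -0.15     0.70    -0.35]
  [  -0.40    -0.10     0.80]
Cofactors of I−A, C_ij = (−1)^(i+j)·(minor ij) (rows/columns in the sector order above):
  C_11 = (0.70)(0.80) − (-0.35)(-0.10) = 0.5250
  C_12 = −[(-0.15)(0.80) − (-0.35)(-0.40)] = 0.2600
  C_13 = (-0.15)(-0.10) − (0.70)(-0.40) = 0.2950
  C_21 = −[(-0.10)(0.80) − (0.00)(-0.10)] = 0.0800
  C_22 = (0.95)(0.80) − (0.00)(-0.40) = 0.7600
  C_23 = −[(0.95)(-0.10) − (-0.10)(-0.40)] = 0.1350
  C_31 = (-0.10)(-0.35) − (0.00)(0.70) = 0.0350
  C_32 = −[(0.95)(-0.35) − (0.00)(-0.15)] = 0.3325
  C_33 = (0.95)(0.70) − (-0.10)(-0.15) = 0.6500
det(I−A) = Σ_j (I−A)_1j·C_1j = (0.95)(0.5250) + (-0.10)(0.2600) + (0.00)(0.2950) = 0.47275
adj(I−A) = Cᵀ =
  [ 0.5250   0.0800   0.0350]
  [ 0.2600   0.7600   0.3325]
  [ 0.2950   0.1350   0.6500]
(I − A)⁻¹ = adj(I−A) / det(I−A) ≈
  [   1.1105     0.1692     0.0740]
  [   0.5500     1.6076     0.7033]
  [   0.6240     0.2856     1.3749]
Δx = (I − A)⁻¹ Δd with Δd having +30 in the Semiconductors component and 0 elsewhere.
So Δx_2 = L_23 · (+30), where L_23 = adj(I−A)_23 / det(I−A) = 0.3325 / 0.47275.
Δx_2 = 0.3325 × (+30) / 0.47275 = 9.975 / 0.47275 ≈ 21.1.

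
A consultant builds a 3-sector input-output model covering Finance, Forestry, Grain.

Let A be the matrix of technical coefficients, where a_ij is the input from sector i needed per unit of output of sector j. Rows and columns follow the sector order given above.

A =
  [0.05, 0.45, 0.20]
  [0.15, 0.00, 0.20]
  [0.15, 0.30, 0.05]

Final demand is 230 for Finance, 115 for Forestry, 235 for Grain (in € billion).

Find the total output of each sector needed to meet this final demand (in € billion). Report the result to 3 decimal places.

I − A =
  [   0.95    -0.45    -0.20]
  [  -0.15     1.00    -0.20]
  [  -0.15    -0.30     0.95]
Cofactors of I−A, C_ij = (−1)^(i+j)·(minor ij) (rows/columns in the sector order above):
  C_11 = (1.00)(0.95) − (-0.20)(-0.30) = 0.8900
  C_12 = −[(-0.15)(0.95) − (-0.20)(-0.15)] = 0.1725
  C_13 = (-0.15)(-0.30) − (1.00)(-0.15) = 0.1950
  C_21 = −[(-0.45)(0.95) − (-0.20)(-0.30)] = 0.4875
  C_22 = (0.95)(0.95) − (-0.20)(-0.15) = 0.8725
  C_23 = −[(0.95)(-0.30) − (-0.45)(-0.15)] = 0.3525
  C_31 = (-0.45)(-0.20) − (-0.20)(1.00) = 0.2900
  C_32 = −[(0.95)(-0.20) − (-0.20)(-0.15)] = 0.2200
  C_33 = (0.95)(1.00) − (-0.45)(-0.15) = 0.8825
det(I−A) = Σ_j (I−A)_1j·C_1j = (0.95)(0.8900) + (-0.45)(0.1725) + (-0.20)(0.1950) = 0.728875
adj(I−A) = Cᵀ =
  [ 0.8900   0.4875   0.2900]
  [ 0.1725   0.8725   0.2200]
  [ 0.1950   0.3525   0.8825]
(I − A)⁻¹ = adj(I−A) / det(I−A) ≈
  [   1.2211     0.6688     0.3979]
  [   0.2367     1.1971     0.3018]
  [   0.2675     0.4836     1.2108]
x = (I − A)⁻¹ d = adj(I−A)·d / det(I−A), with det(I−A) = 0.728875:
  x_1 = (0.8900·230 + 0.4875·115 + 0.2900·235) / 0.728875 = 328.9125 / 0.728875 ≈ 451.261
  x_2 = (0.1725·230 + 0.8725·115 + 0.2200·235) / 0.728875 = 191.7125 / 0.728875 ≈ 263.025
  x_3 = (0.1950·230 + 0.3525·115 + 0.8825·235) / 0.728875 = 292.775 / 0.728875 ≈ 401.681

x_1 = 451.261, x_2 = 263.025, x_3 = 401.681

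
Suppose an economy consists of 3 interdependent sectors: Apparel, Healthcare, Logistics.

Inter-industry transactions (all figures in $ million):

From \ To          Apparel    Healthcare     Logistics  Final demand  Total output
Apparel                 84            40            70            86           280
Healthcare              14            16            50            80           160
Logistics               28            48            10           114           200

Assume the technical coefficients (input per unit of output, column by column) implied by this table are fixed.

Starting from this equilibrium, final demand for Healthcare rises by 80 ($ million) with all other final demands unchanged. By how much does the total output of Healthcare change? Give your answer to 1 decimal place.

Technical coefficients a_ij = z_ij / X_j:
  a_11 = 84/280 = 0.30, a_21 = 14/280 = 0.05, a_31 = 28/280 = 0.10
  a_12 = 40/160 = 0.25, a_22 = 16/160 = 0.10, a_32 = 48/160 = 0.30
  a_13 = 70/200 = 0.35, a_23 = 50/200 = 0.25, a_33 = 10/200 = 0.05
I − A =
  [   0.70    -0.25    -0.35]
  [  -0.05     0.90    -0.25]
  [  -0.10    -0.30     0.95]
Cofactors of I−A, C_ij = (−1)^(i+j)·(minor ij) (rows/columns in the sector order above):
  C_11 = (0.90)(0.95) − (-0.25)(-0.30) = 0.7800
  C_12 = −[(-0.05)(0.95) − (-0.25)(-0.10)] = 0.0725
  C_13 = (-0.05)(-0.30) − (0.90)(-0.10) = 0.1050
  C_21 = −[(-0.25)(0.95) − (-0.35)(-0.30)] = 0.3425
  C_22 = (0.70)(0.95) − (-0.35)(-0.10) = 0.6300
  C_23 = −[(0.70)(-0.30) − (-0.25)(-0.10)] = 0.2350
  C_31 = (-0.25)(-0.25) − (-0.35)(0.90) = 0.3775
  C_32 = −[(0.70)(-0.25) − (-0.35)(-0.05)] = 0.1925
  C_33 = (0.70)(0.90) − (-0.25)(-0.05) = 0.6175
det(I−A) = Σ_j (I−A)_1j·C_1j = (0.70)(0.7800) + (-0.25)(0.0725) + (-0.35)(0.1050) = 0.491125
adj(I−A) = Cᵀ =
  [ 0.7800   0.3425   0.3775]
  [ 0.0725   0.6300   0.1925]
  [ 0.1050   0.2350   0.6175]
(I − A)⁻¹ = adj(I−A) / det(I−A) ≈
  [   1.5882     0.6974     0.7686]
  [   0.1476     1.2828     0.3920]
  [   0.2138     0.4785     1.2573]
Δx = (I − A)⁻¹ Δd with Δd having +80 in the Healthcare component and 0 elsewhere.
So Δx_2 = L_22 · (+80), where L_22 = adj(I−A)_22 / det(I−A) = 0.6300 / 0.491125.
Δx_2 = 0.6300 × (+80) / 0.491125 = 50.40 / 0.491125 ≈ 102.6.

Δx_2 = 102.6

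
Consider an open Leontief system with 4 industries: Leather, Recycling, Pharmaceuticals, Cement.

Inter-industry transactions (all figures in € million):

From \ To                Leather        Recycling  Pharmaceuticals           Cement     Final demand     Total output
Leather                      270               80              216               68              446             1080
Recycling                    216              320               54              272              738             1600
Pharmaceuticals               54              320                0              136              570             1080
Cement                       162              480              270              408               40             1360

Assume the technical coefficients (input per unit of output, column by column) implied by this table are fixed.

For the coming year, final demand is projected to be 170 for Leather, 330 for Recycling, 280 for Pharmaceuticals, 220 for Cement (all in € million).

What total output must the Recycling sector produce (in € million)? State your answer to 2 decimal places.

x_R = 814.82

Technical coefficients a_ij = z_ij / X_j:
  a_LL = 270/1080 = 0.25, a_RL = 216/1080 = 0.20, a_PL = 54/1080 = 0.05, a_CL = 162/1080 = 0.15
  a_LR = 80/1600 = 0.05, a_RR = 320/1600 = 0.20, a_PR = 320/1600 = 0.20, a_CR = 480/1600 = 0.30
  a_LP = 216/1080 = 0.20, a_RP = 54/1080 = 0.05, a_PP = 0/1080 = 0.00, a_CP = 270/1080 = 0.25
  a_LC = 68/1360 = 0.05, a_RC = 272/1360 = 0.20, a_PC = 136/1360 = 0.10, a_CC = 408/1360 = 0.30
I − A =
  [   0.75    -0.05    -0.20    -0.05]
  [  -0.20     0.80    -0.05    -0.20]
  [  -0.05    -0.20     1.00    -0.10]
  [  -0.15    -0.30    -0.25     0.70]
Compute the cofactors C_ij = (−1)^(i+j)·(3×3 minor ij) of I−A; the adjugate is their transpose:
adj(I−A) = Cᵀ =
  [ 0.461500   0.085250   0.115000   0.073750]
  [ 0.170000   0.488125   0.099875   0.165875]
  [ 0.077000   0.129250   0.357500   0.093500]
  [ 0.199250   0.273625   0.195125   0.566375]
det(I−A) = Σ_j (I−A)_1j·C_1j = (0.75)(0.461500) + (-0.05)(0.170000) + (-0.20)(0.077000) + (-0.05)(0.199250) = 0.3122625
(I − A)⁻¹ = adj(I−A) / det(I−A) ≈
  [   1.4779     0.2730     0.3683     0.2362]
  [   0.5444     1.5632     0.3198     0.5312]
  [   0.2466     0.4139     1.1449     0.2994]
  [   0.6381     0.8763     0.6249     1.8138]
x = (I − A)⁻¹ d = adj(I−A)·d / det(I−A), with det(I−A) = 0.3122625:
  x_L = (0.461500·170 + 0.085250·330 + 0.115000·280 + 0.073750·220) / 0.3122625 = 155.0125 / 0.3122625 ≈ 496.42
  x_R = (0.170000·170 + 0.488125·330 + 0.099875·280 + 0.165875·220) / 0.3122625 = 254.43875 / 0.3122625 ≈ 814.82
  x_P = (0.077000·170 + 0.129250·330 + 0.357500·280 + 0.093500·220) / 0.3122625 = 176.4125 / 0.3122625 ≈ 564.95
  x_C = (0.199250·170 + 0.273625·330 + 0.195125·280 + 0.566375·220) / 0.3122625 = 303.40625 / 0.3122625 ≈ 971.64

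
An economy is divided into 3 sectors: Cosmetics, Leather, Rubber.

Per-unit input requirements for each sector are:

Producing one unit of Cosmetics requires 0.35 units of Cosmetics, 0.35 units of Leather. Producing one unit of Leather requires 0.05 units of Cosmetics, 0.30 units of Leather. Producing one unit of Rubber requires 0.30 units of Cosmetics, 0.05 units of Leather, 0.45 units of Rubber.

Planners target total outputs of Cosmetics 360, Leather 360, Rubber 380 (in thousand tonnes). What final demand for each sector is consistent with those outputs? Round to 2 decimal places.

d_1 = 102.00, d_2 = 107.00, d_3 = 209.00

I − A =
  [   0.65    -0.05    -0.30]
  [  -0.35     0.70    -0.05]
  [   0.00     0.00     0.55]
d = (I − A) x:
  d_1 = (+0.65)·360 + (-0.05)·360 + (-0.30)·380 = 102.00
  d_2 = (-0.35)·360 + (+0.70)·360 + (-0.05)·380 = 107.00
  d_3 = (+0.00)·360 + (+0.00)·360 + (+0.55)·380 = 209.00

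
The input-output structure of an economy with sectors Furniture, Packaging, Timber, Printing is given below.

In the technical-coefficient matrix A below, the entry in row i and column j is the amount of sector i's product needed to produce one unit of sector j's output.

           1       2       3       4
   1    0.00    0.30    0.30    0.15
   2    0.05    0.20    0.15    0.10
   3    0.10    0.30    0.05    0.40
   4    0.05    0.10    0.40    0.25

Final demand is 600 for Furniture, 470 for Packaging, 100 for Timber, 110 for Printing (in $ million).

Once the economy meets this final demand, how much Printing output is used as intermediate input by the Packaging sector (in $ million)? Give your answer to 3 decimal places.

I − A =
  [   1.00    -0.30    -0.30    -0.15]
  [  -0.05     0.80    -0.15    -0.10]
  [  -0.10    -0.30     0.95    -0.40]
  [  -0.05    -0.10    -0.40     0.75]
Compute the cofactors C_ij = (−1)^(i+j)·(3×3 minor ij) of I−A; the adjugate is their transpose:
adj(I−A) = Cᵀ =
  [ 0.380750   0.277500   0.273000   0.258750]
  [ 0.050625   0.510875   0.167125   0.167375]
  [ 0.089750   0.292750   0.570500   0.361250]
  [ 0.080000   0.242750   0.344750   0.667750]
det(I−A) = Σ_j (I−A)_1j·C_1j = (1.00)(0.380750) + (-0.30)(0.050625) + (-0.30)(0.089750) + (-0.15)(0.080000) = 0.3266375
(I − A)⁻¹ = adj(I−A) / det(I−A) ≈
  [   1.1657     0.8496     0.8358     0.7922]
  [   0.1550     1.5640     0.5117     0.5124]
  [   0.2748     0.8963     1.7466     1.1060]
  [   0.2449     0.7432     1.0555     2.0443]
First solve x = (I − A)⁻¹ d = adj(I−A)·d / det(I−A); in particular x_2 = (0.050625·600 + 0.510875·470 + 0.167125·100 + 0.167375·110) / 0.3266375 = 305.61 / 0.3266375 ≈ 935.62435.
Intermediate flow from 4 to 2: z_42 = a_42 · x_2 = 0.10 × 305.61 / 0.3266375 = 30.561 / 0.3266375 ≈ 93.562.

z_42 = 93.562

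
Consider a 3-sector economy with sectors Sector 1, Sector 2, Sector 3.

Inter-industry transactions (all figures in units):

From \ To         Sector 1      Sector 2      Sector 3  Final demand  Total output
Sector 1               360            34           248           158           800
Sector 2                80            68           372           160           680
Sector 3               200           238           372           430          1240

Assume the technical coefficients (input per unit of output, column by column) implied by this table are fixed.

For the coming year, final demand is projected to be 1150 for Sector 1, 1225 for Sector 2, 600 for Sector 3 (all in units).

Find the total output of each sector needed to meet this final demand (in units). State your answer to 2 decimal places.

Technical coefficients a_ij = z_ij / X_j:
  a_11 = 360/800 = 0.45, a_21 = 80/800 = 0.10, a_31 = 200/800 = 0.25
  a_12 = 34/680 = 0.05, a_22 = 68/680 = 0.10, a_32 = 238/680 = 0.35
  a_13 = 248/1240 = 0.20, a_23 = 372/1240 = 0.30, a_33 = 372/1240 = 0.30
I − A =
  [   0.55    -0.05    -0.20]
  [  -0.10     0.90    -0.30]
  [  -0.25    -0.35     0.70]
Cofactors of I−A, C_ij = (−1)^(i+j)·(minor ij) (rows/columns in the sector order above):
  C_11 = (0.90)(0.70) − (-0.30)(-0.35) = 0.5250
  C_12 = −[(-0.10)(0.70) − (-0.30)(-0.25)] = 0.1450
  C_13 = (-0.10)(-0.35) − (0.90)(-0.25) = 0.2600
  C_21 = −[(-0.05)(0.70) − (-0.20)(-0.35)] = 0.1050
  C_22 = (0.55)(0.70) − (-0.20)(-0.25) = 0.3350
  C_23 = −[(0.55)(-0.35) − (-0.05)(-0.25)] = 0.2050
  C_31 = (-0.05)(-0.30) − (-0.20)(0.90) = 0.1950
  C_32 = −[(0.55)(-0.30) − (-0.20)(-0.10)] = 0.1850
  C_33 = (0.55)(0.90) − (-0.05)(-0.10) = 0.4900
det(I−A) = Σ_j (I−A)_1j·C_1j = (0.55)(0.5250) + (-0.05)(0.1450) + (-0.20)(0.2600) = 0.2295
adj(I−A) = Cᵀ =
  [ 0.5250   0.1050   0.1950]
  [ 0.1450   0.3350   0.1850]
  [ 0.2600   0.2050   0.4900]
(I − A)⁻¹ = adj(I−A) / det(I−A) ≈
  [   2.2876     0.4575     0.8497]
  [   0.6318     1.4597     0.8061]
  [   1.1329     0.8932     2.1351]
x = (I − A)⁻¹ d = adj(I−A)·d / det(I−A), with det(I−A) = 0.2295:
  x_1 = (0.5250·1150 + 0.1050·1225 + 0.1950·600) / 0.2295 = 849.375 / 0.2295 ≈ 3700.98
  x_2 = (0.1450·1150 + 0.3350·1225 + 0.1850·600) / 0.2295 = 688.125 / 0.2295 ≈ 2998.37
  x_3 = (0.2600·1150 + 0.2050·1225 + 0.4900·600) / 0.2295 = 844.125 / 0.2295 ≈ 3678.10

x_1 = 3700.98, x_2 = 2998.37, x_3 = 3678.10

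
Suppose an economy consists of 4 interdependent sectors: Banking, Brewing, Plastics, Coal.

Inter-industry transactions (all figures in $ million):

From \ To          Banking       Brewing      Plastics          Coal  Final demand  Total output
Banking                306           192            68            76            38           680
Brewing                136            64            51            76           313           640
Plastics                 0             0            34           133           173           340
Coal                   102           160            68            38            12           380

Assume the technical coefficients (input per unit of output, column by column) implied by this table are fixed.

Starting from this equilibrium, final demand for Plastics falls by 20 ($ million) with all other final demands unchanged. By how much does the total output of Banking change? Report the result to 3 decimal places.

Technical coefficients a_ij = z_ij / X_j:
  a_11 = 306/680 = 0.45, a_21 = 136/680 = 0.20, a_31 = 0/680 = 0.00, a_41 = 102/680 = 0.15
  a_12 = 192/640 = 0.30, a_22 = 64/640 = 0.10, a_32 = 0/640 = 0.00, a_42 = 160/640 = 0.25
  a_13 = 68/340 = 0.20, a_23 = 51/340 = 0.15, a_33 = 34/340 = 0.10, a_43 = 68/340 = 0.20
  a_14 = 76/380 = 0.20, a_24 = 76/380 = 0.20, a_34 = 133/380 = 0.35, a_44 = 38/380 = 0.10
I − A =
  [   0.55    -0.30    -0.20    -0.20]
  [  -0.20     0.90    -0.15    -0.20]
  [   0.00     0.00     0.90    -0.35]
  [  -0.15    -0.25    -0.20     0.90]
Compute the cofactors C_ij = (−1)^(i+j)·(3×3 minor ij) of I−A; the adjugate is their transpose:
adj(I−A) = Cᵀ =
  [ 0.607875   0.284500   0.248000   0.294750]
  [ 0.182875   0.369500   0.141750   0.177875]
  [ 0.064750   0.063875   0.318000   0.152250]
  [ 0.166500   0.164250   0.151375   0.391500]
det(I−A) = Σ_j (I−A)_1j·C_1j = (0.55)(0.607875) + (-0.30)(0.182875) + (-0.20)(0.064750) + (-0.20)(0.166500) = 0.23321875
(I − A)⁻¹ = adj(I−A) / det(I−A) ≈
  [   2.6065     1.2199     1.0634     1.2638]
  [   0.7841     1.5843     0.6078     0.7627]
  [   0.2776     0.2739     1.3635     0.6528]
  [   0.7139     0.7043     0.6491     1.6787]
Δx = (I − A)⁻¹ Δd with Δd having -20 in the Plastics component and 0 elsewhere.
So Δx_1 = L_13 · (-20), where L_13 = adj(I−A)_13 / det(I−A) = 0.248000 / 0.23321875.
Δx_1 = 0.248000 × (-20) / 0.23321875 = -4.96 / 0.23321875 ≈ -21.268.

Δx_1 = -21.268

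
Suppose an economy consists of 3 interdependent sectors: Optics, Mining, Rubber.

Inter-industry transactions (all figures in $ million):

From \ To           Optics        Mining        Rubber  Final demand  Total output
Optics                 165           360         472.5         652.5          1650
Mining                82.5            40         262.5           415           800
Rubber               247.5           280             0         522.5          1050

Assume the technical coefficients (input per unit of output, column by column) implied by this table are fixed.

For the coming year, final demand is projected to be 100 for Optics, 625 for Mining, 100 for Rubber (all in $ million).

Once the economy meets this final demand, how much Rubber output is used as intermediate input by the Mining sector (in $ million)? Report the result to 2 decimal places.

Technical coefficients a_ij = z_ij / X_j:
  a_11 = 165/1650 = 0.10, a_21 = 82.5/1650 = 0.05, a_31 = 247.5/1650 = 0.15
  a_12 = 360/800 = 0.45, a_22 = 40/800 = 0.05, a_32 = 280/800 = 0.35
  a_13 = 472.5/1050 = 0.45, a_23 = 262.5/1050 = 0.25, a_33 = 0/1050 = 0.00
I − A =
  [   0.90    -0.45    -0.45]
  [  -0.05     0.95    -0.25]
  [  -0.15    -0.35     1.00]
Cofactors of I−A, C_ij = (−1)^(i+j)·(minor ij) (rows/columns in the sector order above):
  C_11 = (0.95)(1.00) − (-0.25)(-0.35) = 0.8625
  C_12 = −[(-0.05)(1.00) − (-0.25)(-0.15)] = 0.0875
  C_13 = (-0.05)(-0.35) − (0.95)(-0.15) = 0.1600
  C_21 = −[(-0.45)(1.00) − (-0.45)(-0.35)] = 0.6075
  C_22 = (0.90)(1.00) − (-0.45)(-0.15) = 0.8325
  C_23 = −[(0.90)(-0.35) − (-0.45)(-0.15)] = 0.3825
  C_31 = (-0.45)(-0.25) − (-0.45)(0.95) = 0.5400
  C_32 = −[(0.90)(-0.25) − (-0.45)(-0.05)] = 0.2475
  C_33 = (0.90)(0.95) − (-0.45)(-0.05) = 0.8325
det(I−A) = Σ_j (I−A)_1j·C_1j = (0.90)(0.8625) + (-0.45)(0.0875) + (-0.45)(0.1600) = 0.664875
adj(I−A) = Cᵀ =
  [ 0.8625   0.6075   0.5400]
  [ 0.0875   0.8325   0.2475]
  [ 0.1600   0.3825   0.8325]
(I − A)⁻¹ = adj(I−A) / det(I−A) ≈
  [   1.2972     0.9137     0.8122]
  [   0.1316     1.2521     0.3723]
  [   0.2406     0.5753     1.2521]
First solve x = (I − A)⁻¹ d = adj(I−A)·d / det(I−A); in particular x_2 = (0.0875·100 + 0.8325·625 + 0.2475·100) / 0.664875 = 553.8125 / 0.664875 ≈ 832.9573.
Intermediate flow from 3 to 2: z_32 = a_32 · x_2 = 0.35 × 553.8125 / 0.664875 = 193.834375 / 0.664875 ≈ 291.54.

z_32 = 291.54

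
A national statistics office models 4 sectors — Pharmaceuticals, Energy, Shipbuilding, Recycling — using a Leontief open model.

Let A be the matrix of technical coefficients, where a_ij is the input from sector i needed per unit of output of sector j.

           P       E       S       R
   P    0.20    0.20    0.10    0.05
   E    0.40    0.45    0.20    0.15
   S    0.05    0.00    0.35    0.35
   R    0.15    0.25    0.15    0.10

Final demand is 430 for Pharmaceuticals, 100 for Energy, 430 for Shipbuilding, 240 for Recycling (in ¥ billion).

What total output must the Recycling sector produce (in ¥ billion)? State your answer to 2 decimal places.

x_R = 1282.55

I − A =
  [   0.80    -0.20    -0.10    -0.05]
  [  -0.40     0.55    -0.20    -0.15]
  [  -0.05     0.00     0.65    -0.35]
  [  -0.15    -0.25    -0.15     0.90]
Compute the cofactors C_ij = (−1)^(i+j)·(3×3 minor ij) of I−A; the adjugate is their transpose:
adj(I−A) = Cᵀ =
  [ 0.251000   0.123375   0.092875   0.070625]
  [ 0.248250   0.411000   0.201750   0.160750]
  [ 0.086750   0.090125   0.280375   0.128875]
  [ 0.125250   0.149750   0.118250   0.229250]
det(I−A) = Σ_j (I−A)_1j·C_1j = (0.80)(0.251000) + (-0.20)(0.248250) + (-0.10)(0.086750) + (-0.05)(0.125250) = 0.1362125
(I − A)⁻¹ = adj(I−A) / det(I−A) ≈
  [   1.8427     0.9058     0.6818     0.5185]
  [   1.8225     3.0173     1.4811     1.1801]
  [   0.6369     0.6616     2.0584     0.9461]
  [   0.9195     1.0994     0.8681     1.6830]
x = (I − A)⁻¹ d = adj(I−A)·d / det(I−A), with det(I−A) = 0.1362125:
  x_P = (0.251000·430 + 0.123375·100 + 0.092875·430 + 0.070625·240) / 0.1362125 = 177.15375 / 0.1362125 ≈ 1300.57
  x_E = (0.248250·430 + 0.411000·100 + 0.201750·430 + 0.160750·240) / 0.1362125 = 273.18 / 0.1362125 ≈ 2005.54
  x_S = (0.086750·430 + 0.090125·100 + 0.280375·430 + 0.128875·240) / 0.1362125 = 197.80625 / 0.1362125 ≈ 1452.19
  x_R = (0.125250·430 + 0.149750·100 + 0.118250·430 + 0.229250·240) / 0.1362125 = 174.70 / 0.1362125 ≈ 1282.55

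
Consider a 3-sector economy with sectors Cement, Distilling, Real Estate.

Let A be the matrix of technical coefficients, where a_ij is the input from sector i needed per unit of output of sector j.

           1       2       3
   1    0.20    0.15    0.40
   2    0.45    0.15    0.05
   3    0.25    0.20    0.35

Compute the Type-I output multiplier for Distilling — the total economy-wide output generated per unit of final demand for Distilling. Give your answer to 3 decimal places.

m_2 = 2.975

I − A =
  [   0.80    -0.15    -0.40]
  [  -0.45     0.85    -0.05]
  [  -0.25    -0.20     0.65]
Cofactors of I−A, C_ij = (−1)^(i+j)·(minor ij) (rows/columns in the sector order above):
  C_11 = (0.85)(0.65) − (-0.05)(-0.20) = 0.5425
  C_12 = −[(-0.45)(0.65) − (-0.05)(-0.25)] = 0.3050
  C_13 = (-0.45)(-0.20) − (0.85)(-0.25) = 0.3025
  C_21 = −[(-0.15)(0.65) − (-0.40)(-0.20)] = 0.1775
  C_22 = (0.80)(0.65) − (-0.40)(-0.25) = 0.4200
  C_23 = −[(0.80)(-0.20) − (-0.15)(-0.25)] = 0.1975
  C_31 = (-0.15)(-0.05) − (-0.40)(0.85) = 0.3475
  C_32 = −[(0.80)(-0.05) − (-0.40)(-0.45)] = 0.2200
  C_33 = (0.80)(0.85) − (-0.15)(-0.45) = 0.6125
det(I−A) = Σ_j (I−A)_1j·C_1j = (0.80)(0.5425) + (-0.15)(0.3050) + (-0.40)(0.3025) = 0.26725
adj(I−A) = Cᵀ =
  [ 0.5425   0.1775   0.3475]
  [ 0.3050   0.4200   0.2200]
  [ 0.3025   0.1975   0.6125]
(I − A)⁻¹ = adj(I−A) / det(I−A) ≈
  [   2.0299     0.6642     1.3003]
  [   1.1413     1.5716     0.8232]
  [   1.1319     0.7390     2.2919]
The output multiplier for sector j is the column-j sum of the Leontief inverse (I − A)⁻¹ = adj(I−A) / det(I−A).
Column 2 of adj(I−A): (0.1775, 0.4200, 0.1975); det(I−A) = 0.26725.
m_2 = (0.1775 + 0.4200 + 0.1975) / 0.26725 = 0.795 / 0.26725 ≈ 2.975.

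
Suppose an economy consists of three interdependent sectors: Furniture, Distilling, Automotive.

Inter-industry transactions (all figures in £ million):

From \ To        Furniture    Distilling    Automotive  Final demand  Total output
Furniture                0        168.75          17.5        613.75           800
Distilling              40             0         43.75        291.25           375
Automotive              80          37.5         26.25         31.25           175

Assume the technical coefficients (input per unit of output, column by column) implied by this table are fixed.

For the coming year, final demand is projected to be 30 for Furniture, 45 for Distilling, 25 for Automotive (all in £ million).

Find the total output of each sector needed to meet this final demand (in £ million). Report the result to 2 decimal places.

Technical coefficients a_ij = z_ij / X_j:
  a_11 = 0/800 = 0.00, a_21 = 40/800 = 0.05, a_31 = 80/800 = 0.10
  a_12 = 168.75/375 = 0.45, a_22 = 0/375 = 0.00, a_32 = 37.5/375 = 0.10
  a_13 = 17.5/175 = 0.10, a_23 = 43.75/175 = 0.25, a_33 = 26.25/175 = 0.15
I − A =
  [   1.00    -0.45    -0.10]
  [  -0.05     1.00    -0.25]
  [  -0.10    -0.10     0.85]
Cofactors of I−A, C_ij = (−1)^(i+j)·(minor ij) (rows/columns in the sector order above):
  C_11 = (1.00)(0.85) − (-0.25)(-0.10) = 0.8250
  C_12 = −[(-0.05)(0.85) − (-0.25)(-0.10)] = 0.0675
  C_13 = (-0.05)(-0.10) − (1.00)(-0.10) = 0.1050
  C_21 = −[(-0.45)(0.85) − (-0.10)(-0.10)] = 0.3925
  C_22 = (1.00)(0.85) − (-0.10)(-0.10) = 0.8400
  C_23 = −[(1.00)(-0.10) − (-0.45)(-0.10)] = 0.1450
  C_31 = (-0.45)(-0.25) − (-0.10)(1.00) = 0.2125
  C_32 = −[(1.00)(-0.25) − (-0.10)(-0.05)] = 0.2550
  C_33 = (1.00)(1.00) − (-0.45)(-0.05) = 0.9775
det(I−A) = Σ_j (I−A)_1j·C_1j = (1.00)(0.8250) + (-0.45)(0.0675) + (-0.10)(0.1050) = 0.784125
adj(I−A) = Cᵀ =
  [ 0.8250   0.3925   0.2125]
  [ 0.0675   0.8400   0.2550]
  [ 0.1050   0.1450   0.9775]
(I − A)⁻¹ = adj(I−A) / det(I−A) ≈
  [   1.0521     0.5006     0.2710]
  [   0.0861     1.0713     0.3252]
  [   0.1339     0.1849     1.2466]
x = (I − A)⁻¹ d = adj(I−A)·d / det(I−A), with det(I−A) = 0.784125:
  x_1 = (0.8250·30 + 0.3925·45 + 0.2125·25) / 0.784125 = 47.725 / 0.784125 ≈ 60.86
  x_2 = (0.0675·30 + 0.8400·45 + 0.2550·25) / 0.784125 = 46.20 / 0.784125 ≈ 58.92
  x_3 = (0.1050·30 + 0.1450·45 + 0.9775·25) / 0.784125 = 34.1125 / 0.784125 ≈ 43.50

x_1 = 60.86, x_2 = 58.92, x_3 = 43.50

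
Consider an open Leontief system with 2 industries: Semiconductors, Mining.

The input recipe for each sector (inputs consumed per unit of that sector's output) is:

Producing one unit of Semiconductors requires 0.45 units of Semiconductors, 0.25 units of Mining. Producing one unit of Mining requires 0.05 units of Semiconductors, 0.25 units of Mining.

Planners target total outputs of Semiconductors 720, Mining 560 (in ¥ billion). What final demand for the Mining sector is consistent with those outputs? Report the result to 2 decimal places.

d_2 = 240.00

I − A =
  [   0.55    -0.05]
  [  -0.25     0.75]
d = (I − A) x:
  d_1 = (+0.55)·720 + (-0.05)·560 = 368.00
  d_2 = (-0.25)·720 + (+0.75)·560 = 240.00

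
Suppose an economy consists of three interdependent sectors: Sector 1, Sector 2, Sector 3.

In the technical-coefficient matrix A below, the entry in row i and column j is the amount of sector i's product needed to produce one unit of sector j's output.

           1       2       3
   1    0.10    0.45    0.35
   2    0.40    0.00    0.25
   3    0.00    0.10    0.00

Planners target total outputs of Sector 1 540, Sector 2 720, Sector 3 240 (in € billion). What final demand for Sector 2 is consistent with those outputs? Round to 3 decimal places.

I − A =
  [   0.90    -0.45    -0.35]
  [  -0.40     1.00    -0.25]
  [   0.00    -0.10     1.00]
d = (I − A) x:
  d_1 = (+0.90)·540 + (-0.45)·720 + (-0.35)·240 = 78.000
  d_2 = (-0.40)·540 + (+1.00)·720 + (-0.25)·240 = 444.000
  d_3 = (+0.00)·540 + (-0.10)·720 + (+1.00)·240 = 168.000

d_2 = 444.000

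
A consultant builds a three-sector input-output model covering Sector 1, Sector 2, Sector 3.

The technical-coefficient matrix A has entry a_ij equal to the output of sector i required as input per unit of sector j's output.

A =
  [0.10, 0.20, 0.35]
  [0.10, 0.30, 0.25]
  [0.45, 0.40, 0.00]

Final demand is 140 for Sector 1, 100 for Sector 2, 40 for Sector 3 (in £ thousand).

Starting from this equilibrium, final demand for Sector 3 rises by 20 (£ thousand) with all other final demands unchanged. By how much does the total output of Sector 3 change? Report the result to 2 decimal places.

I − A =
  [   0.90    -0.20    -0.35]
  [  -0.10     0.70    -0.25]
  [  -0.45    -0.40     1.00]
Cofactors of I−A, C_ij = (−1)^(i+j)·(minor ij) (rows/columns in the sector order above):
  C_11 = (0.70)(1.00) − (-0.25)(-0.40) = 0.6000
  C_12 = −[(-0.10)(1.00) − (-0.25)(-0.45)] = 0.2125
  C_13 = (-0.10)(-0.40) − (0.70)(-0.45) = 0.3550
  C_21 = −[(-0.20)(1.00) − (-0.35)(-0.40)] = 0.3400
  C_22 = (0.90)(1.00) − (-0.35)(-0.45) = 0.7425
  C_23 = −[(0.90)(-0.40) − (-0.20)(-0.45)] = 0.4500
  C_31 = (-0.20)(-0.25) − (-0.35)(0.70) = 0.2950
  C_32 = −[(0.90)(-0.25) − (-0.35)(-0.10)] = 0.2600
  C_33 = (0.90)(0.70) − (-0.20)(-0.10) = 0.6100
det(I−A) = Σ_j (I−A)_1j·C_1j = (0.90)(0.6000) + (-0.20)(0.2125) + (-0.35)(0.3550) = 0.37325
adj(I−A) = Cᵀ =
  [ 0.6000   0.3400   0.2950]
  [ 0.2125   0.7425   0.2600]
  [ 0.3550   0.4500   0.6100]
(I − A)⁻¹ = adj(I−A) / det(I−A) ≈
  [   1.6075     0.9109     0.7904]
  [   0.5693     1.9893     0.6966]
  [   0.9511     1.2056     1.6343]
Δx = (I − A)⁻¹ Δd with Δd having +20 in the Sector 3 component and 0 elsewhere.
So Δx_3 = L_33 · (+20), where L_33 = adj(I−A)_33 / det(I−A) = 0.6100 / 0.37325.
Δx_3 = 0.6100 × (+20) / 0.37325 = 12.20 / 0.37325 ≈ 32.69.

Δx_3 = 32.69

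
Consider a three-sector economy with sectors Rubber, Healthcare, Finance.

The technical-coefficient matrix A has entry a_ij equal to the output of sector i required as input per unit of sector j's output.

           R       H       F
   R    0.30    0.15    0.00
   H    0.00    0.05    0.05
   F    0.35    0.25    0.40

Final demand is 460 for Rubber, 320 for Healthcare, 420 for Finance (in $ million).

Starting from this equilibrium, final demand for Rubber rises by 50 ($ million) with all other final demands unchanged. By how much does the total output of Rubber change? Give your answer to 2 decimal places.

Δx_R = 71.91

I − A =
  [   0.70    -0.15     0.00]
  [   0.00     0.95    -0.05]
  [  -0.35    -0.25     0.60]
Cofactors of I−A, C_ij = (−1)^(i+j)·(minor ij) (rows/columns in the sector order above):
  C_11 = (0.95)(0.60) − (-0.05)(-0.25) = 0.5575
  C_12 = −[(0.00)(0.60) − (-0.05)(-0.35)] = 0.0175
  C_13 = (0.00)(-0.25) − (0.95)(-0.35) = 0.3325
  C_21 = −[(-0.15)(0.60) − (0.00)(-0.25)] = 0.0900
  C_22 = (0.70)(0.60) − (0.00)(-0.35) = 0.4200
  C_23 = −[(0.70)(-0.25) − (-0.15)(-0.35)] = 0.2275
  C_31 = (-0.15)(-0.05) − (0.00)(0.95) = 0.0075
  C_32 = −[(0.70)(-0.05) − (0.00)(0.00)] = 0.0350
  C_33 = (0.70)(0.95) − (-0.15)(0.00) = 0.6650
det(I−A) = Σ_j (I−A)_1j·C_1j = (0.70)(0.5575) + (-0.15)(0.0175) + (0.00)(0.3325) = 0.387625
adj(I−A) = Cᵀ =
  [ 0.5575   0.0900   0.0075]
  [ 0.0175   0.4200   0.0350]
  [ 0.3325   0.2275   0.6650]
(I − A)⁻¹ = adj(I−A) / det(I−A) ≈
  [   1.4382     0.2322     0.0193]
  [   0.0451     1.0835     0.0903]
  [   0.8578     0.5869     1.7156]
Δx = (I − A)⁻¹ Δd with Δd having +50 in the Rubber component and 0 elsewhere.
So Δx_R = L_RR · (+50), where L_RR = adj(I−A)_RR / det(I−A) = 0.5575 / 0.387625.
Δx_R = 0.5575 × (+50) / 0.387625 = 27.875 / 0.387625 ≈ 71.91.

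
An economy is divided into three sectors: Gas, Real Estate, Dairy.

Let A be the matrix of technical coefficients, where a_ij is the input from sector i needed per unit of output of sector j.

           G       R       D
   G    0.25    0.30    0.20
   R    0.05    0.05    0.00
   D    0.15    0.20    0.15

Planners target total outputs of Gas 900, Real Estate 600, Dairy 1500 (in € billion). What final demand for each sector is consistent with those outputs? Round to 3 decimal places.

I − A =
  [   0.75    -0.30    -0.20]
  [  -0.05     0.95     0.00]
  [  -0.15    -0.20     0.85]
d = (I − A) x:
  d_G = (+0.75)·900 + (-0.30)·600 + (-0.20)·1500 = 195.000
  d_R = (-0.05)·900 + (+0.95)·600 + (+0.00)·1500 = 525.000
  d_D = (-0.15)·900 + (-0.20)·600 + (+0.85)·1500 = 1020.000

d_G = 195.000, d_R = 525.000, d_D = 1020.000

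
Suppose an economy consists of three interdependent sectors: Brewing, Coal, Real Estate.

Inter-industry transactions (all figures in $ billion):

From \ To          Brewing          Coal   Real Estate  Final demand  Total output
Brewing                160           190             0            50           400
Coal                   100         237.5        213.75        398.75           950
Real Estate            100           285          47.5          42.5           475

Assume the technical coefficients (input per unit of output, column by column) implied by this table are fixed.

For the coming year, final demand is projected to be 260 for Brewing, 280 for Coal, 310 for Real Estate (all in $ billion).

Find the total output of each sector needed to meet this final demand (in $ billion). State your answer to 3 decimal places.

Technical coefficients a_ij = z_ij / X_j:
  a_BB = 160/400 = 0.40, a_CB = 100/400 = 0.25, a_RB = 100/400 = 0.25
  a_BC = 190/950 = 0.20, a_CC = 237.5/950 = 0.25, a_RC = 285/950 = 0.30
  a_BR = 0/475 = 0.00, a_CR = 213.75/475 = 0.45, a_RR = 47.5/475 = 0.10
I − A =
  [   0.60    -0.20     0.00]
  [  -0.25     0.75    -0.45]
  [  -0.25    -0.30     0.90]
Cofactors of I−A, C_ij = (−1)^(i+j)·(minor ij) (rows/columns in the sector order above):
  C_11 = (0.75)(0.90) − (-0.45)(-0.30) = 0.5400
  C_12 = −[(-0.25)(0.90) − (-0.45)(-0.25)] = 0.3375
  C_13 = (-0.25)(-0.30) − (0.75)(-0.25) = 0.2625
  C_21 = −[(-0.20)(0.90) − (0.00)(-0.30)] = 0.1800
  C_22 = (0.60)(0.90) − (0.00)(-0.25) = 0.5400
  C_23 = −[(0.60)(-0.30) − (-0.20)(-0.25)] = 0.2300
  C_31 = (-0.20)(-0.45) − (0.00)(0.75) = 0.0900
  C_32 = −[(0.60)(-0.45) − (0.00)(-0.25)] = 0.2700
  C_33 = (0.60)(0.75) − (-0.20)(-0.25) = 0.4000
det(I−A) = Σ_j (I−A)_1j·C_1j = (0.60)(0.5400) + (-0.20)(0.3375) + (0.00)(0.2625) = 0.2565
adj(I−A) = Cᵀ =
  [ 0.5400   0.1800   0.0900]
  [ 0.3375   0.5400   0.2700]
  [ 0.2625   0.2300   0.4000]
(I − A)⁻¹ = adj(I−A) / det(I−A) ≈
  [   2.1053     0.7018     0.3509]
  [   1.3158     2.1053     1.0526]
  [   1.0234     0.8967     1.5595]
x = (I − A)⁻¹ d = adj(I−A)·d / det(I−A), with det(I−A) = 0.2565:
  x_B = (0.5400·260 + 0.1800·280 + 0.0900·310) / 0.2565 = 218.70 / 0.2565 ≈ 852.632
  x_C = (0.3375·260 + 0.5400·280 + 0.2700·310) / 0.2565 = 322.65 / 0.2565 ≈ 1257.895
  x_R = (0.2625·260 + 0.2300·280 + 0.4000·310) / 0.2565 = 256.65 / 0.2565 ≈ 1000.585

x_B = 852.632, x_C = 1257.895, x_R = 1000.585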